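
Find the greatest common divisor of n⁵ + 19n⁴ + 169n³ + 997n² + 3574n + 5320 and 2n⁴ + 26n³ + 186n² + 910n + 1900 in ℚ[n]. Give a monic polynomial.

By polynomial division,
  n⁵ + 19n⁴ + 169n³ + 997n² + 3574n + 5320 = ((1/2)n + 3)(2n⁴ + 26n³ + 186n² + 910n + 1900) + (-2n³ - 16n² - 106n - 380)
  2n⁴ + 26n³ + 186n² + 910n + 1900 = (-n - 5)(-2n³ - 16n² - 106n - 380) + (0)
Last nonzero remainder: -2n³ - 16n² - 106n - 380. Dividing through by -2 gives the monic gcd n³ + 8n² + 53n + 190.

n³ + 8n² + 53n + 190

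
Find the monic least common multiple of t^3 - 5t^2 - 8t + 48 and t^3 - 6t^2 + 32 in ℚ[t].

Apply the Euclidean algorithm:
  t^3 - 5t^2 - 8t + 48 = (t^3 - 6t^2 + 32) + (t^2 - 8t + 16)
  t^3 - 6t^2 + 32 = (t + 2)(t^2 - 8t + 16) + (0)
The last nonzero remainder t^2 - 8t + 16 is already monic.
Then lcm(f, g) = f·g / gcd(f, g); expanding and making the result monic gives the answer.

t^4 - 3t^3 - 18t^2 + 32t + 96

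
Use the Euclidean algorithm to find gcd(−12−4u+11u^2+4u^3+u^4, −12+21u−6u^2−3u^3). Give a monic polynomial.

By polynomial division,
  u^4+4u^3+11u^2−4u−12 = (−(1/3)u−2/3)(−3u^3−6u^2+21u−12) + (14u^2+6u−20)
  −3u^3−6u^2+21u−12 = (−(3/14)u−33/98)(14u^2+6u−20) + ((918/49)u−918/49)
  14u^2+6u−20 = ((343/459)u+490/459)((918/49)u−918/49) + (0)
Last nonzero remainder: (918/49)u−918/49. Dividing through by 918/49 gives the monic gcd u−1.

−1+u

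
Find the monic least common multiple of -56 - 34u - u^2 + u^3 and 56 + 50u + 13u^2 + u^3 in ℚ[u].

Repeated division with remainder:
  u^3 - u^2 - 34u - 56 = (u^3 + 13u^2 + 50u + 56) + (-14u^2 - 84u - 112)
  u^3 + 13u^2 + 50u + 56 = (-(1/14)u - 1/2)(-14u^2 - 84u - 112) + (0)
Last nonzero remainder: -14u^2 - 84u - 112. Dividing through by -14 gives the monic gcd u^2 + 6u + 8.
Then lcm(f, g) = f·g / gcd(f, g); expanding and making the result monic gives the answer.

-392 - 294u - 41u^2 + 6u^3 + u^4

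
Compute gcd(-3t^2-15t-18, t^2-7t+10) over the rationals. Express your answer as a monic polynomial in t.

Repeated division with remainder:
  -3t^2-15t-18 = (-3)(t^2-7t+10) + (-36t+12)
  t^2-7t+10 = (-(1/36)t+5/27)(-36t+12) + (70/9)
  -36t+12 = (-(162/35)t+54/35)(70/9) + (0)
The last nonzero remainder is the constant 70/9, so the polynomials are coprime and gcd = 1.

1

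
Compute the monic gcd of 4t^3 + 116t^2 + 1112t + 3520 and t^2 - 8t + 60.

Repeated division with remainder:
  4t^3 + 116t^2 + 1112t + 3520 = (4t + 148)(t^2 - 8t + 60) + (2056t - 5360)
  t^2 - 8t + 60 = ((1/2056)t - 693/264196)(2056t - 5360) + (3034320/66049)
  2056t - 5360 = ((16974593/379290)t - 4425283/37929)(3034320/66049) + (0)
The last nonzero remainder is the constant 3034320/66049, so the polynomials are coprime and gcd = 1.

1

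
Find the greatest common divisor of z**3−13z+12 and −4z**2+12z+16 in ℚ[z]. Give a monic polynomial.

Euclidean algorithm in ℚ[z]:
  z**3−13z+12 = (−(1/4)z−3/4)(−4z**2+12z+16) + (24)
  −4z**2+12z+16 = (−(1/6)z**2+(1/2)z+2/3)(24) + (0)
The last nonzero remainder is the constant 24, so the polynomials are coprime and gcd = 1.

1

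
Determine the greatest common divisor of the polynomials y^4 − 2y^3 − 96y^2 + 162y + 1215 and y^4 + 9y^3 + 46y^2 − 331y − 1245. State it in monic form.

y^2 − 2y − 15

Repeated division with remainder:
  y^4 − 2y^3 − 96y^2 + 162y + 1215 = (y^4 + 9y^3 + 46y^2 − 331y − 1245) + (−11y^3 − 142y^2 + 493y + 2460)
  y^4 + 9y^3 + 46y^2 − 331y − 1245 = (−(1/11)y + 43/121)(−11y^3 − 142y^2 + 493y + 2460) + ((17095/121)y^2 − (34190/121)y − 256425/121)
  −11y^3 − 142y^2 + 493y + 2460 = (−(1331/17095)y − 19844/17095)((17095/121)y^2 − (34190/121)y − 256425/121) + (0)
Last nonzero remainder: (17095/121)y^2 − (34190/121)y − 256425/121. Dividing through by 17095/121 gives the monic gcd y^2 − 2y − 15.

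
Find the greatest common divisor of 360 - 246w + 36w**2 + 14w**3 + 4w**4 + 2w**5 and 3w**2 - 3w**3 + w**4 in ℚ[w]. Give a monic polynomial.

By polynomial division,
  2w**5 + 4w**4 + 14w**3 + 36w**2 - 246w + 360 = (2w + 10)(w**4 - 3w**3 + 3w**2) + (38w**3 + 6w**2 - 246w + 360)
  w**4 - 3w**3 + 3w**2 = ((1/38)w - 30/361)(38w**3 + 6w**2 - 246w + 360) + ((3600/361)w**2 - (10800/361)w + 10800/361)
  38w**3 + 6w**2 - 246w + 360 = ((6859/1800)w + 361/30)((3600/361)w**2 - (10800/361)w + 10800/361) + (0)
Last nonzero remainder: (3600/361)w**2 - (10800/361)w + 10800/361. Dividing through by 3600/361 gives the monic gcd w**2 - 3w + 3.

3 - 3w + w**2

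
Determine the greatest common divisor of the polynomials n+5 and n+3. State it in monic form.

1

Euclidean algorithm in ℚ[n]:
  n+5 = (n+3) + (2)
  n+3 = ((1/2)n+3/2)(2) + (0)
The last nonzero remainder is the constant 2, so the polynomials are coprime and gcd = 1.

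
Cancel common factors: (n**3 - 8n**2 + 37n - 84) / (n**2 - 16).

Repeated division with remainder:
  n**3 - 8n**2 + 37n - 84 = (n - 8)(n**2 - 16) + (53n - 212)
  n**2 - 16 = ((1/53)n + 4/53)(53n - 212) + (0)
Last nonzero remainder: 53n - 212. Dividing through by 53 gives the monic gcd n - 4.
Cancel n - 4 from numerator and denominator to get the reduced form.

(n**2 - 4n + 21)/(n + 4)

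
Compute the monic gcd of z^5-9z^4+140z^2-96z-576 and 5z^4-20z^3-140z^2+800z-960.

Apply the Euclidean algorithm:
  z^5-9z^4+140z^2-96z-576 = ((1/5)z-1)(5z^4-20z^3-140z^2+800z-960) + (8z^3-160z^2+896z-1536)
  5z^4-20z^3-140z^2+800z-960 = ((5/8)z+10)(8z^3-160z^2+896z-1536) + (900z^2-7200z+14400)
  8z^3-160z^2+896z-1536 = ((2/225)z-8/75)(900z^2-7200z+14400) + (0)
Last nonzero remainder: 900z^2-7200z+14400. Dividing through by 900 gives the monic gcd z^2-8z+16.

z^2-8z+16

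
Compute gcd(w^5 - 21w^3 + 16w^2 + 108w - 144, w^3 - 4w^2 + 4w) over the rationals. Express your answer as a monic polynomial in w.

w^2 - 4w + 4

Euclidean algorithm in ℚ[w]:
  w^5 - 21w^3 + 16w^2 + 108w - 144 = (w^2 + 4w - 9)(w^3 - 4w^2 + 4w) + (-36w^2 + 144w - 144)
  w^3 - 4w^2 + 4w = (-(1/36)w)(-36w^2 + 144w - 144) + (0)
Last nonzero remainder: -36w^2 + 144w - 144. Dividing through by -36 gives the monic gcd w^2 - 4w + 4.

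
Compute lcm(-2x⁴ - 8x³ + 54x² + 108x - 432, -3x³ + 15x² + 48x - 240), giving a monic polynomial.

By polynomial division,
  -2x⁴ - 8x³ + 54x² + 108x - 432 = ((2/3)x + 6)(-3x³ + 15x² + 48x - 240) + (-68x² - 20x + 1008)
  -3x³ + 15x² + 48x - 240 = ((3/68)x - 135/578)(-68x² - 20x + 1008) + (-(330/289)x - 1320/289)
  -68x² - 20x + 1008 = ((9826/165)x - 12138/55)(-(330/289)x - 1320/289) + (0)
Last nonzero remainder: -(330/289)x - 1320/289. Dividing through by -330/289 gives the monic gcd x + 4.
Then lcm(f, g) = f·g / gcd(f, g); expanding and making the result monic gives the answer.

x⁶ - 5x⁵ - 43x⁴ + 269x³ + 162x² - 3024x + 4320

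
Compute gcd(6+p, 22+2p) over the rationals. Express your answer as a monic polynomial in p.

1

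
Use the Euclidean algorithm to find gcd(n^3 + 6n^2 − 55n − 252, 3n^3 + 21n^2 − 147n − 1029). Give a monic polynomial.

n − 7

Apply the Euclidean algorithm:
  n^3 + 6n^2 − 55n − 252 = (1/3)(3n^3 + 21n^2 − 147n − 1029) + (−n^2 − 6n + 91)
  3n^3 + 21n^2 − 147n − 1029 = (−3n − 3)(−n^2 − 6n + 91) + (108n − 756)
  −n^2 − 6n + 91 = (−(1/108)n − 13/108)(108n − 756) + (0)
Last nonzero remainder: 108n − 756. Dividing through by 108 gives the monic gcd n − 7.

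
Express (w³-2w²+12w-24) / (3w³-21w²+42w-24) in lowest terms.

(w²+12)/(3w²-15w+12)

Apply the Euclidean algorithm:
  w³-2w²+12w-24 = (1/3)(3w³-21w²+42w-24) + (5w²-2w-16)
  3w³-21w²+42w-24 = ((3/5)w-99/25)(5w²-2w-16) + ((1092/25)w-2184/25)
  5w²-2w-16 = ((125/1092)w+50/273)((1092/25)w-2184/25) + (0)
Last nonzero remainder: (1092/25)w-2184/25. Dividing through by 1092/25 gives the monic gcd w-2.
Cancel w-2 from numerator and denominator to get the reduced form.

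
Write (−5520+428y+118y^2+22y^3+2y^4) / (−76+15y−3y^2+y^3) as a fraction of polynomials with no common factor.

(1380+238y+30y^2+2y^3)/(19+y+y^2)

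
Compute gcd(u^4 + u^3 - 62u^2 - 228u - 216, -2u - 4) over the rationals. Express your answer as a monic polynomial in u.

Euclidean algorithm in ℚ[u]:
  u^4 + u^3 - 62u^2 - 228u - 216 = (-(1/2)u^3 + (1/2)u^2 + 30u + 54)(-2u - 4) + (0)
Last nonzero remainder: -2u - 4. Dividing through by -2 gives the monic gcd u + 2.

u + 2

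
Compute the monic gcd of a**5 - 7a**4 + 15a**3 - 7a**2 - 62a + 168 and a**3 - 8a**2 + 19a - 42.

Repeated division with remainder:
  a**5 - 7a**4 + 15a**3 - 7a**2 - 62a + 168 = (a**2 + a + 4)(a**3 - 8a**2 + 19a - 42) + (48a**2 - 96a + 336)
  a**3 - 8a**2 + 19a - 42 = ((1/48)a - 1/8)(48a**2 - 96a + 336) + (0)
Last nonzero remainder: 48a**2 - 96a + 336. Dividing through by 48 gives the monic gcd a**2 - 2a + 7.

a**2 - 2a + 7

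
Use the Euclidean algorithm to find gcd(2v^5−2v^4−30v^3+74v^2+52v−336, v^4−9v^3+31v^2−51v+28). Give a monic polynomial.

Euclidean algorithm in ℚ[v]:
  2v^5−2v^4−30v^3+74v^2+52v−336 = (2v+16)(v^4−9v^3+31v^2−51v+28) + (52v^3−320v^2+812v−784)
  v^4−9v^3+31v^2−51v+28 = ((1/52)v−37/676)(52v^3−320v^2+812v−784) + (−(360/169)v^2+(1440/169)v−2520/169)
  52v^3−320v^2+812v−784 = (−(2197/90)v+2366/45)(−(360/169)v^2+(1440/169)v−2520/169) + (0)
Last nonzero remainder: −(360/169)v^2+(1440/169)v−2520/169. Dividing through by −360/169 gives the monic gcd v^2−4v+7.

v^2−4v+7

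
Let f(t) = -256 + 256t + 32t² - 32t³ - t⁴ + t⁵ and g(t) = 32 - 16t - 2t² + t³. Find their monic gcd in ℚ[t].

Euclidean algorithm in ℚ[t]:
  t⁵ - t⁴ - 32t³ + 32t² + 256t - 256 = (t² + t - 14)(t³ - 2t² - 16t + 32) + (-12t² + 192)
  t³ - 2t² - 16t + 32 = (-(1/12)t + 1/6)(-12t² + 192) + (0)
Last nonzero remainder: -12t² + 192. Dividing through by -12 gives the monic gcd t² - 16.

-16 + t²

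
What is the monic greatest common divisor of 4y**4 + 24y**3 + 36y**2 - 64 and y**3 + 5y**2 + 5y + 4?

y + 4

Apply the Euclidean algorithm:
  4y**4 + 24y**3 + 36y**2 - 64 = (4y + 4)(y**3 + 5y**2 + 5y + 4) + (-4y**2 - 36y - 80)
  y**3 + 5y**2 + 5y + 4 = (-(1/4)y + 1)(-4y**2 - 36y - 80) + (21y + 84)
  -4y**2 - 36y - 80 = (-(4/21)y - 20/21)(21y + 84) + (0)
Last nonzero remainder: 21y + 84. Dividing through by 21 gives the monic gcd y + 4.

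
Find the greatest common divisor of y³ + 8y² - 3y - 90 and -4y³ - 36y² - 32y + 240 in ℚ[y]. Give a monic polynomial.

Apply the Euclidean algorithm:
  y³ + 8y² - 3y - 90 = (-1/4)(-4y³ - 36y² - 32y + 240) + (-y² - 11y - 30)
  -4y³ - 36y² - 32y + 240 = (4y - 8)(-y² - 11y - 30) + (0)
Last nonzero remainder: -y² - 11y - 30. Dividing through by -1 gives the monic gcd y² + 11y + 30.

y² + 11y + 30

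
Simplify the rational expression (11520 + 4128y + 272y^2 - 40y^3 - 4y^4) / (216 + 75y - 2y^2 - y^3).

(-1440 - 336y + 8y^2 + 4y^3)/(-27 - 6y + y^2)

Apply the Euclidean algorithm:
  -4y^4 - 40y^3 + 272y^2 + 4128y + 11520 = (4y + 32)(-y^3 - 2y^2 + 75y + 216) + (36y^2 + 864y + 4608)
  -y^3 - 2y^2 + 75y + 216 = (-(1/36)y + 11/18)(36y^2 + 864y + 4608) + (-325y - 2600)
  36y^2 + 864y + 4608 = (-(36/325)y - 576/325)(-325y - 2600) + (0)
Last nonzero remainder: -325y - 2600. Dividing through by -325 gives the monic gcd y + 8.
Cancel y + 8 from numerator and denominator to get the reduced form.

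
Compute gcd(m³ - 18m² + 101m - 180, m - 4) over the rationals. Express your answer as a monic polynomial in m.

Euclidean algorithm in ℚ[m]:
  m³ - 18m² + 101m - 180 = (m² - 14m + 45)(m - 4) + (0)
The last nonzero remainder m - 4 is already monic.

m - 4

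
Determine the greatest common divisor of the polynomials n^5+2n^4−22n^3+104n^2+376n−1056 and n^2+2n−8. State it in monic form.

n^2+2n−8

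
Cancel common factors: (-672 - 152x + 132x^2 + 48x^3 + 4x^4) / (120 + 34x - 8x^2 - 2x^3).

By polynomial division,
  4x^4 + 48x^3 + 132x^2 - 152x - 672 = (-2x - 16)(-2x^3 - 8x^2 + 34x + 120) + (72x^2 + 632x + 1248)
  -2x^3 - 8x^2 + 34x + 120 = (-(1/36)x + 43/324)(72x^2 + 632x + 1248) + (-(1232/81)x - 1232/27)
  72x^2 + 632x + 1248 = (-(729/154)x - 2106/77)(-(1232/81)x - 1232/27) + (0)
Last nonzero remainder: -(1232/81)x - 1232/27. Dividing through by -1232/81 gives the monic gcd x + 3.
Cancel x + 3 from numerator and denominator to get the reduced form.

(112 - 12x - 18x^2 - 2x^3)/(-20 + x + x^2)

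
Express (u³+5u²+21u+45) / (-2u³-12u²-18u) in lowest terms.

Euclidean algorithm in ℚ[u]:
  u³+5u²+21u+45 = (-1/2)(-2u³-12u²-18u) + (-u²+12u+45)
  -2u³-12u²-18u = (2u+36)(-u²+12u+45) + (-540u-1620)
  -u²+12u+45 = ((1/540)u-1/36)(-540u-1620) + (0)
Last nonzero remainder: -540u-1620. Dividing through by -540 gives the monic gcd u+3.
Cancel u+3 from numerator and denominator to get the reduced form.

(-u²-2u-15)/(2u²+6u)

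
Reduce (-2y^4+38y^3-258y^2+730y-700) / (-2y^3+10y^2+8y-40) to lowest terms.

Apply the Euclidean algorithm:
  -2y^4+38y^3-258y^2+730y-700 = (y-14)(-2y^3+10y^2+8y-40) + (-126y^2+882y-1260)
  -2y^3+10y^2+8y-40 = ((1/63)y+2/63)(-126y^2+882y-1260) + (0)
Last nonzero remainder: -126y^2+882y-1260. Dividing through by -126 gives the monic gcd y^2-7y+10.
Cancel y^2-7y+10 from numerator and denominator to get the reduced form.

(y^2-12y+35)/(y+2)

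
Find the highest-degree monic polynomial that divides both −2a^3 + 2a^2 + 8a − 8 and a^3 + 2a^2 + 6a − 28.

a − 2

By polynomial division,
  −2a^3 + 2a^2 + 8a − 8 = (−2)(a^3 + 2a^2 + 6a − 28) + (6a^2 + 20a − 64)
  a^3 + 2a^2 + 6a − 28 = ((1/6)a − 2/9)(6a^2 + 20a − 64) + ((190/9)a − 380/9)
  6a^2 + 20a − 64 = ((27/95)a + 144/95)((190/9)a − 380/9) + (0)
Last nonzero remainder: (190/9)a − 380/9. Dividing through by 190/9 gives the monic gcd a − 2.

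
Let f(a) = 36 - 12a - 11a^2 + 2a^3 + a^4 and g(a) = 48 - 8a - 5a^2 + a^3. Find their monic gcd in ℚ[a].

By polynomial division,
  a^4 + 2a^3 - 11a^2 - 12a + 36 = (a + 7)(a^3 - 5a^2 - 8a + 48) + (32a^2 - 4a - 300)
  a^3 - 5a^2 - 8a + 48 = ((1/32)a - 39/256)(32a^2 - 4a - 300) + ((49/64)a + 147/64)
  32a^2 - 4a - 300 = ((2048/49)a - 6400/49)((49/64)a + 147/64) + (0)
Last nonzero remainder: (49/64)a + 147/64. Dividing through by 49/64 gives the monic gcd a + 3.

3 + a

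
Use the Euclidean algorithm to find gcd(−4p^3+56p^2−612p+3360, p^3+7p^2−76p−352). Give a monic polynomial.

Euclidean algorithm in ℚ[p]:
  −4p^3+56p^2−612p+3360 = (−4)(p^3+7p^2−76p−352) + (84p^2−916p+1952)
  p^3+7p^2−76p−352 = ((1/84)p+94/441)(84p^2−916p+1952) + ((42340/441)p−338720/441)
  84p^2−916p+1952 = ((9261/10585)p−26901/10585)((42340/441)p−338720/441) + (0)
Last nonzero remainder: (42340/441)p−338720/441. Dividing through by 42340/441 gives the monic gcd p−8.

p−8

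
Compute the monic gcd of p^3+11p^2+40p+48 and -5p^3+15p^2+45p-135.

Euclidean algorithm in ℚ[p]:
  p^3+11p^2+40p+48 = (-1/5)(-5p^3+15p^2+45p-135) + (14p^2+49p+21)
  -5p^3+15p^2+45p-135 = (-(5/14)p+65/28)(14p^2+49p+21) + (-(245/4)p-735/4)
  14p^2+49p+21 = (-(8/35)p-4/35)(-(245/4)p-735/4) + (0)
Last nonzero remainder: -(245/4)p-735/4. Dividing through by -245/4 gives the monic gcd p+3.

p+3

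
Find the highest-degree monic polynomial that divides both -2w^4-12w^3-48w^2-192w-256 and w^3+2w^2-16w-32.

Repeated division with remainder:
  -2w^4-12w^3-48w^2-192w-256 = (-2w-8)(w^3+2w^2-16w-32) + (-64w^2-384w-512)
  w^3+2w^2-16w-32 = (-(1/64)w+1/16)(-64w^2-384w-512) + (0)
Last nonzero remainder: -64w^2-384w-512. Dividing through by -64 gives the monic gcd w^2+6w+8.

w^2+6w+8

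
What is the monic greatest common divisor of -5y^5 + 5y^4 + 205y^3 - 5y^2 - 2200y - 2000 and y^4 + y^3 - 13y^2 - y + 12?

y^2 + 5y + 4

By polynomial division,
  -5y^5 + 5y^4 + 205y^3 - 5y^2 - 2200y - 2000 = (-5y + 10)(y^4 + y^3 - 13y^2 - y + 12) + (130y^3 + 120y^2 - 2130y - 2120)
  y^4 + y^3 - 13y^2 - y + 12 = ((1/130)y + 1/1690)(130y^3 + 120y^2 - 2130y - 2120) + ((560/169)y^2 + (2800/169)y + 2240/169)
  130y^3 + 120y^2 - 2130y - 2120 = ((2197/56)y - 8957/56)((560/169)y^2 + (2800/169)y + 2240/169) + (0)
Last nonzero remainder: (560/169)y^2 + (2800/169)y + 2240/169. Dividing through by 560/169 gives the monic gcd y^2 + 5y + 4.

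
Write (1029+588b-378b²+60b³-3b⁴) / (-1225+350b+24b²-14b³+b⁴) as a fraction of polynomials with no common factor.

(21+18b-3b²)/(-25+b²)

Repeated division with remainder:
  -3b⁴+60b³-378b²+588b+1029 = (-3)(b⁴-14b³+24b²+350b-1225) + (18b³-306b²+1638b-2646)
  b⁴-14b³+24b²+350b-1225 = ((1/18)b+1/6)(18b³-306b²+1638b-2646) + (-16b²+224b-784)
  18b³-306b²+1638b-2646 = (-(9/8)b+27/8)(-16b²+224b-784) + (0)
Last nonzero remainder: -16b²+224b-784. Dividing through by -16 gives the monic gcd b²-14b+49.
Cancel b²-14b+49 from numerator and denominator to get the reduced form.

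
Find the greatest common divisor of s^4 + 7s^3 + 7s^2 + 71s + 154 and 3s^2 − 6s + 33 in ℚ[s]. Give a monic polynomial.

By polynomial division,
  s^4 + 7s^3 + 7s^2 + 71s + 154 = ((1/3)s^2 + 3s + 14/3)(3s^2 − 6s + 33) + (0)
Last nonzero remainder: 3s^2 − 6s + 33. Dividing through by 3 gives the monic gcd s^2 − 2s + 11.

s^2 − 2s + 11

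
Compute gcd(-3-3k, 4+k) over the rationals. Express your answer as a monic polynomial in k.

Apply the Euclidean algorithm:
  -3k-3 = (-3)(k+4) + (9)
  k+4 = ((1/9)k+4/9)(9) + (0)
The last nonzero remainder is the constant 9, so the polynomials are coprime and gcd = 1.

1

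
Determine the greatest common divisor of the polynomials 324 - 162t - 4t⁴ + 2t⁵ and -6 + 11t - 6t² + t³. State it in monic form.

Repeated division with remainder:
  2t⁵ - 4t⁴ - 162t + 324 = (2t² + 8t + 26)(t³ - 6t² + 11t - 6) + (80t² - 400t + 480)
  t³ - 6t² + 11t - 6 = ((1/80)t - 1/80)(80t² - 400t + 480) + (0)
Last nonzero remainder: 80t² - 400t + 480. Dividing through by 80 gives the monic gcd t² - 5t + 6.

6 - 5t + t²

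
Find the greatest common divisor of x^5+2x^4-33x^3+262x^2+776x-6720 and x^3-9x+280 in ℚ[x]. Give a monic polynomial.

Repeated division with remainder:
  x^5+2x^4-33x^3+262x^2+776x-6720 = (x^2+2x-24)(x^3-9x+280) + (0)
The last nonzero remainder x^3-9x+280 is already monic.

x^3-9x+280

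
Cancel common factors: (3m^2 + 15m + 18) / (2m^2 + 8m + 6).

(3m + 6)/(2m + 2)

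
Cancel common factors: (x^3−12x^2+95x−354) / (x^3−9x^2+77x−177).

By polynomial division,
  x^3−12x^2+95x−354 = (x^3−9x^2+77x−177) + (−3x^2+18x−177)
  x^3−9x^2+77x−177 = (−(1/3)x+1)(−3x^2+18x−177) + (0)
Last nonzero remainder: −3x^2+18x−177. Dividing through by −3 gives the monic gcd x^2−6x+59.
Cancel x^2−6x+59 from numerator and denominator to get the reduced form.

(x−6)/(x−3)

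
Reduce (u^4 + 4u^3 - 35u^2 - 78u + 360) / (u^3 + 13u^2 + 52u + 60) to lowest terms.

(u^2 - 7u + 12)/(u + 2)

By polynomial division,
  u^4 + 4u^3 - 35u^2 - 78u + 360 = (u - 9)(u^3 + 13u^2 + 52u + 60) + (30u^2 + 330u + 900)
  u^3 + 13u^2 + 52u + 60 = ((1/30)u + 1/15)(30u^2 + 330u + 900) + (0)
Last nonzero remainder: 30u^2 + 330u + 900. Dividing through by 30 gives the monic gcd u^2 + 11u + 30.
Cancel u^2 + 11u + 30 from numerator and denominator to get the reduced form.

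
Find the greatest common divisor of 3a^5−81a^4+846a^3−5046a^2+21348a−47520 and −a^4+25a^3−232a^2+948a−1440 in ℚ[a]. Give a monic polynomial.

Apply the Euclidean algorithm:
  3a^5−81a^4+846a^3−5046a^2+21348a−47520 = (−3a+6)(−a^4+25a^3−232a^2+948a−1440) + (−810a^2+11340a−38880)
  −a^4+25a^3−232a^2+948a−1440 = ((1/810)a^2−(11/810)a+1/27)(−810a^2+11340a−38880) + (0)
Last nonzero remainder: −810a^2+11340a−38880. Dividing through by −810 gives the monic gcd a^2−14a+48.

a^2−14a+48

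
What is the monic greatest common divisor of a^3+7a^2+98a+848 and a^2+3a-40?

Euclidean algorithm in ℚ[a]:
  a^3+7a^2+98a+848 = (a+4)(a^2+3a-40) + (126a+1008)
  a^2+3a-40 = ((1/126)a-5/126)(126a+1008) + (0)
Last nonzero remainder: 126a+1008. Dividing through by 126 gives the monic gcd a+8.

a+8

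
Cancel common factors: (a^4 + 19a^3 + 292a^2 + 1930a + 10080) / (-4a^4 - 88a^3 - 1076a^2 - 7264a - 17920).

Apply the Euclidean algorithm:
  a^4 + 19a^3 + 292a^2 + 1930a + 10080 = (-1/4)(-4a^4 - 88a^3 - 1076a^2 - 7264a - 17920) + (-3a^3 + 23a^2 + 114a + 5600)
  -4a^4 - 88a^3 - 1076a^2 - 7264a - 17920 = ((4/3)a + 356/9)(-3a^3 + 23a^2 + 114a + 5600) + (-(19240/9)a^2 - 19240a - 2154880/9)
  -3a^3 + 23a^2 + 114a + 5600 = ((27/19240)a - 45/1924)(-(19240/9)a^2 - 19240a - 2154880/9) + (0)
Last nonzero remainder: -(19240/9)a^2 - 19240a - 2154880/9. Dividing through by -19240/9 gives the monic gcd a^2 + 9a + 112.
Cancel a^2 + 9a + 112 from numerator and denominator to get the reduced form.

(-a^2 - 10a - 90)/(4a^2 + 52a + 160)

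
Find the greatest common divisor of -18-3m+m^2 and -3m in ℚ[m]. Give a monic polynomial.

By polynomial division,
  m^2-3m-18 = (-(1/3)m+1)(-3m) + (-18)
  -3m = ((1/6)m)(-18) + (0)
The last nonzero remainder is the constant -18, so the polynomials are coprime and gcd = 1.

1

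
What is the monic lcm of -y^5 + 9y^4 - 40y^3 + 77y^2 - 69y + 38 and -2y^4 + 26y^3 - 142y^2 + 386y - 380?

y^6 - 14y^5 + 85y^4 - 277y^3 + 454y^2 - 383y + 190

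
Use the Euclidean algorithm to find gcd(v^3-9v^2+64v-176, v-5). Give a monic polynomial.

1

Euclidean algorithm in ℚ[v]:
  v^3-9v^2+64v-176 = (v^2-4v+44)(v-5) + (44)
  v-5 = ((1/44)v-5/44)(44) + (0)
The last nonzero remainder is the constant 44, so the polynomials are coprime and gcd = 1.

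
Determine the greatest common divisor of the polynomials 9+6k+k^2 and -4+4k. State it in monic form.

Repeated division with remainder:
  k^2+6k+9 = ((1/4)k+7/4)(4k-4) + (16)
  4k-4 = ((1/4)k-1/4)(16) + (0)
The last nonzero remainder is the constant 16, so the polynomials are coprime and gcd = 1.

1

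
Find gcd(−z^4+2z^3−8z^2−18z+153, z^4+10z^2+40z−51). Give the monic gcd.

Repeated division with remainder:
  −z^4+2z^3−8z^2−18z+153 = (−1)(z^4+10z^2+40z−51) + (2z^3+2z^2+22z+102)
  z^4+10z^2+40z−51 = ((1/2)z−1/2)(2z^3+2z^2+22z+102) + (0)
Last nonzero remainder: 2z^3+2z^2+22z+102. Dividing through by 2 gives the monic gcd z^3+z^2+11z+51.

z^3+z^2+11z+51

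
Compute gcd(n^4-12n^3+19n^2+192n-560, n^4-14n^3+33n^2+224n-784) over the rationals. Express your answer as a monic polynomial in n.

n^3-7n^2-16n+112

Euclidean algorithm in ℚ[n]:
  n^4-12n^3+19n^2+192n-560 = (n^4-14n^3+33n^2+224n-784) + (2n^3-14n^2-32n+224)
  n^4-14n^3+33n^2+224n-784 = ((1/2)n-7/2)(2n^3-14n^2-32n+224) + (0)
Last nonzero remainder: 2n^3-14n^2-32n+224. Dividing through by 2 gives the monic gcd n^3-7n^2-16n+112.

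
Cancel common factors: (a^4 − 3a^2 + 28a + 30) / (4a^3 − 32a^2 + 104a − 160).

Euclidean algorithm in ℚ[a]:
  a^4 − 3a^2 + 28a + 30 = ((1/4)a + 2)(4a^3 − 32a^2 + 104a − 160) + (35a^2 − 140a + 350)
  4a^3 − 32a^2 + 104a − 160 = ((4/35)a − 16/35)(35a^2 − 140a + 350) + (0)
Last nonzero remainder: 35a^2 − 140a + 350. Dividing through by 35 gives the monic gcd a^2 − 4a + 10.
Cancel a^2 − 4a + 10 from numerator and denominator to get the reduced form.

(a^2 + 4a + 3)/(4a − 16)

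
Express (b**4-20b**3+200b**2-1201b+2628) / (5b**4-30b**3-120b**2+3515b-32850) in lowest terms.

(b-4)/(5b+50)

Repeated division with remainder:
  b**4-20b**3+200b**2-1201b+2628 = (1/5)(5b**4-30b**3-120b**2+3515b-32850) + (-14b**3+224b**2-1904b+9198)
  5b**4-30b**3-120b**2+3515b-32850 = (-(5/14)b-25/7)(-14b**3+224b**2-1904b+9198) + (0)
Last nonzero remainder: -14b**3+224b**2-1904b+9198. Dividing through by -14 gives the monic gcd b**3-16b**2+136b-657.
Cancel b**3-16b**2+136b-657 from numerator and denominator to get the reduced form.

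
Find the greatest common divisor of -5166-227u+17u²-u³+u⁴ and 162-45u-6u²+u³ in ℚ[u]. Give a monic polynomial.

-9+u

Repeated division with remainder:
  u⁴-u³+17u²-227u-5166 = (u+5)(u³-6u²-45u+162) + (92u²-164u-5976)
  u³-6u²-45u+162 = ((1/92)u-97/2116)(92u²-164u-5976) + ((6580/529)u-59220/529)
  92u²-164u-5976 = ((12167/1645)u+87814/1645)((6580/529)u-59220/529) + (0)
Last nonzero remainder: (6580/529)u-59220/529. Dividing through by 6580/529 gives the monic gcd u-9.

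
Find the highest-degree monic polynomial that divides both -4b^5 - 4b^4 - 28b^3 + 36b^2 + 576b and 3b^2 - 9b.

b^2 - 3b

Apply the Euclidean algorithm:
  -4b^5 - 4b^4 - 28b^3 + 36b^2 + 576b = (-(4/3)b^3 - (16/3)b^2 - (76/3)b - 64)(3b^2 - 9b) + (0)
Last nonzero remainder: 3b^2 - 9b. Dividing through by 3 gives the monic gcd b^2 - 3b.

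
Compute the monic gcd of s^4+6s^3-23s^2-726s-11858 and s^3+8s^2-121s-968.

Repeated division with remainder:
  s^4+6s^3-23s^2-726s-11858 = (s-2)(s^3+8s^2-121s-968) + (114s^2-13794)
  s^3+8s^2-121s-968 = ((1/114)s+4/57)(114s^2-13794) + (0)
Last nonzero remainder: 114s^2-13794. Dividing through by 114 gives the monic gcd s^2-121.

s^2-121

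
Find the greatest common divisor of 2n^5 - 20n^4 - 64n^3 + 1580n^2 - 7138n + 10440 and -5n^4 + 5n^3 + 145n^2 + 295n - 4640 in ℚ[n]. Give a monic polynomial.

n^2 - 10n + 29

Euclidean algorithm in ℚ[n]:
  2n^5 - 20n^4 - 64n^3 + 1580n^2 - 7138n + 10440 = (-(2/5)n + 18/5)(-5n^4 + 5n^3 + 145n^2 + 295n - 4640) + (-24n^3 + 1176n^2 - 10056n + 27144)
  -5n^4 + 5n^3 + 145n^2 + 295n - 4640 = ((5/24)n + 10)(-24n^3 + 1176n^2 - 10056n + 27144) + (-9520n^2 + 95200n - 276080)
  -24n^3 + 1176n^2 - 10056n + 27144 = ((3/1190)n - 117/1190)(-9520n^2 + 95200n - 276080) + (0)
Last nonzero remainder: -9520n^2 + 95200n - 276080. Dividing through by -9520 gives the monic gcd n^2 - 10n + 29.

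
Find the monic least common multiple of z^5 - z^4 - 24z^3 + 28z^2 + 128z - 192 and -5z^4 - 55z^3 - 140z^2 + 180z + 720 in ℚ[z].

z^6 + 5z^5 - 30z^4 - 116z^3 + 296z^2 + 576z - 1152

Euclidean algorithm in ℚ[z]:
  z^5 - z^4 - 24z^3 + 28z^2 + 128z - 192 = (-(1/5)z + 12/5)(-5z^4 - 55z^3 - 140z^2 + 180z + 720) + (80z^3 + 400z^2 - 160z - 1920)
  -5z^4 - 55z^3 - 140z^2 + 180z + 720 = (-(1/16)z - 3/8)(80z^3 + 400z^2 - 160z - 1920) + (0)
Last nonzero remainder: 80z^3 + 400z^2 - 160z - 1920. Dividing through by 80 gives the monic gcd z^3 + 5z^2 - 2z - 24.
Then lcm(f, g) = f·g / gcd(f, g); expanding and making the result monic gives the answer.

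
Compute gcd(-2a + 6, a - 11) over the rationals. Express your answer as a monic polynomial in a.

Apply the Euclidean algorithm:
  -2a + 6 = (-2)(a - 11) + (-16)
  a - 11 = (-(1/16)a + 11/16)(-16) + (0)
The last nonzero remainder is the constant -16, so the polynomials are coprime and gcd = 1.

1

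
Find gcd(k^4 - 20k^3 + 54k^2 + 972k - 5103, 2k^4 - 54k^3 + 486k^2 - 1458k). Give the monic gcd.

k^3 - 27k^2 + 243k - 729

Apply the Euclidean algorithm:
  k^4 - 20k^3 + 54k^2 + 972k - 5103 = (1/2)(2k^4 - 54k^3 + 486k^2 - 1458k) + (7k^3 - 189k^2 + 1701k - 5103)
  2k^4 - 54k^3 + 486k^2 - 1458k = ((2/7)k)(7k^3 - 189k^2 + 1701k - 5103) + (0)
Last nonzero remainder: 7k^3 - 189k^2 + 1701k - 5103. Dividing through by 7 gives the monic gcd k^3 - 27k^2 + 243k - 729.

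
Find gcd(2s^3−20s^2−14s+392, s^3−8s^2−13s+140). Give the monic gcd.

s^2−3s−28

Apply the Euclidean algorithm:
  2s^3−20s^2−14s+392 = (2)(s^3−8s^2−13s+140) + (−4s^2+12s+112)
  s^3−8s^2−13s+140 = (−(1/4)s+5/4)(−4s^2+12s+112) + (0)
Last nonzero remainder: −4s^2+12s+112. Dividing through by −4 gives the monic gcd s^2−3s−28.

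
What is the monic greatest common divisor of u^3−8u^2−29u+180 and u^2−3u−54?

Apply the Euclidean algorithm:
  u^3−8u^2−29u+180 = (u−5)(u^2−3u−54) + (10u−90)
  u^2−3u−54 = ((1/10)u+3/5)(10u−90) + (0)
Last nonzero remainder: 10u−90. Dividing through by 10 gives the monic gcd u−9.

u−9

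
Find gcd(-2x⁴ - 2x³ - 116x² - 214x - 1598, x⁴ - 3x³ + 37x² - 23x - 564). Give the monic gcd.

Repeated division with remainder:
  -2x⁴ - 2x³ - 116x² - 214x - 1598 = (-2)(x⁴ - 3x³ + 37x² - 23x - 564) + (-8x³ - 42x² - 260x - 2726)
  x⁴ - 3x³ + 37x² - 23x - 564 = (-(1/8)x + 33/32)(-8x³ - 42x² - 260x - 2726) + ((765/16)x² - (765/8)x + 35955/16)
  -8x³ - 42x² - 260x - 2726 = (-(128/765)x - 928/765)((765/16)x² - (765/8)x + 35955/16) + (0)
Last nonzero remainder: (765/16)x² - (765/8)x + 35955/16. Dividing through by 765/16 gives the monic gcd x² - 2x + 47.

x² - 2x + 47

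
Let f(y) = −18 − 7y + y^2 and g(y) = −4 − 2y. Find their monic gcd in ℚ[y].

By polynomial division,
  y^2 − 7y − 18 = (−(1/2)y + 9/2)(−2y − 4) + (0)
Last nonzero remainder: −2y − 4. Dividing through by −2 gives the monic gcd y + 2.

2 + y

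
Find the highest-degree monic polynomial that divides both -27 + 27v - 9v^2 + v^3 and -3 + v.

Euclidean algorithm in ℚ[v]:
  v^3 - 9v^2 + 27v - 27 = (v^2 - 6v + 9)(v - 3) + (0)
The last nonzero remainder v - 3 is already monic.

-3 + v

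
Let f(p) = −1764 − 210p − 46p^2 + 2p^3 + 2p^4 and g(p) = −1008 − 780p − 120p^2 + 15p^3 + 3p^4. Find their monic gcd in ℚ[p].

−42 − p + p^2

Repeated division with remainder:
  2p^4 + 2p^3 − 46p^2 − 210p − 1764 = (2/3)(3p^4 + 15p^3 − 120p^2 − 780p − 1008) + (−8p^3 + 34p^2 + 310p − 1092)
  3p^4 + 15p^3 − 120p^2 − 780p − 1008 = (−(3/8)p − 111/32)(−8p^3 + 34p^2 + 310p − 1092) + ((1827/16)p^2 − (1827/16)p − 38367/8)
  −8p^3 + 34p^2 + 310p − 1092 = (−(128/1827)p + 416/1827)((1827/16)p^2 − (1827/16)p − 38367/8) + (0)
Last nonzero remainder: (1827/16)p^2 − (1827/16)p − 38367/8. Dividing through by 1827/16 gives the monic gcd p^2 − p − 42.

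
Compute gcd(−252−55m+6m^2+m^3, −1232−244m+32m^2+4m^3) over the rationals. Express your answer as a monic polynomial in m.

−28−3m+m^2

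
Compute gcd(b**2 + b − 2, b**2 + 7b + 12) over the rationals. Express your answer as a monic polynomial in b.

Repeated division with remainder:
  b**2 + b − 2 = (b**2 + 7b + 12) + (−6b − 14)
  b**2 + 7b + 12 = (−(1/6)b − 7/9)(−6b − 14) + (10/9)
  −6b − 14 = (−(27/5)b − 63/5)(10/9) + (0)
The last nonzero remainder is the constant 10/9, so the polynomials are coprime and gcd = 1.

1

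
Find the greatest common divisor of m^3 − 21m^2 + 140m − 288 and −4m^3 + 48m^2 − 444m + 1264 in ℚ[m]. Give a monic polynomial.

Euclidean algorithm in ℚ[m]:
  m^3 − 21m^2 + 140m − 288 = (−1/4)(−4m^3 + 48m^2 − 444m + 1264) + (−9m^2 + 29m + 28)
  −4m^3 + 48m^2 − 444m + 1264 = ((4/9)m − 316/81)(−9m^2 + 29m + 28) + (−(27808/81)m + 111232/81)
  −9m^2 + 29m + 28 = ((729/27808)m + 567/27808)(−(27808/81)m + 111232/81) + (0)
Last nonzero remainder: −(27808/81)m + 111232/81. Dividing through by −27808/81 gives the monic gcd m − 4.

m − 4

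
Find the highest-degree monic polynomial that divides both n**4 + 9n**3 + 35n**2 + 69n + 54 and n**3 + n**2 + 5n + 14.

n + 2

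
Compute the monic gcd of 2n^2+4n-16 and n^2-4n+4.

n-2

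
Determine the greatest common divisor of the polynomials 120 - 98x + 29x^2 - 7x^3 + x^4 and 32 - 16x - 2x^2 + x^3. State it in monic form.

Repeated division with remainder:
  x^4 - 7x^3 + 29x^2 - 98x + 120 = (x - 5)(x^3 - 2x^2 - 16x + 32) + (35x^2 - 210x + 280)
  x^3 - 2x^2 - 16x + 32 = ((1/35)x + 4/35)(35x^2 - 210x + 280) + (0)
Last nonzero remainder: 35x^2 - 210x + 280. Dividing through by 35 gives the monic gcd x^2 - 6x + 8.

8 - 6x + x^2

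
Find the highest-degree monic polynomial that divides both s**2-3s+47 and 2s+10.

Apply the Euclidean algorithm:
  s**2-3s+47 = ((1/2)s-4)(2s+10) + (87)
  2s+10 = ((2/87)s+10/87)(87) + (0)
The last nonzero remainder is the constant 87, so the polynomials are coprime and gcd = 1.

1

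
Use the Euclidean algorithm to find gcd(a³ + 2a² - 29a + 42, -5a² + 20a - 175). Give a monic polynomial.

By polynomial division,
  a³ + 2a² - 29a + 42 = (-(1/5)a - 6/5)(-5a² + 20a - 175) + (-40a - 168)
  -5a² + 20a - 175 = ((1/8)a - 41/40)(-40a - 168) + (-1736/5)
  -40a - 168 = ((25/217)a + 15/31)(-1736/5) + (0)
The last nonzero remainder is the constant -1736/5, so the polynomials are coprime and gcd = 1.

1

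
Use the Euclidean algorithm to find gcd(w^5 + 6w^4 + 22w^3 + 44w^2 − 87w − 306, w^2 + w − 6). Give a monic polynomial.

w^2 + w − 6

Euclidean algorithm in ℚ[w]:
  w^5 + 6w^4 + 22w^3 + 44w^2 − 87w − 306 = (w^3 + 5w^2 + 23w + 51)(w^2 + w − 6) + (0)
The last nonzero remainder w^2 + w − 6 is already monic.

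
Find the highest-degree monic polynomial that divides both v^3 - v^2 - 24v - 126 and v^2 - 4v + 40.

By polynomial division,
  v^3 - v^2 - 24v - 126 = (v + 3)(v^2 - 4v + 40) + (-52v - 246)
  v^2 - 4v + 40 = (-(1/52)v + 227/1352)(-52v - 246) + (54961/676)
  -52v - 246 = (-(35152/54961)v - 166296/54961)(54961/676) + (0)
The last nonzero remainder is the constant 54961/676, so the polynomials are coprime and gcd = 1.

1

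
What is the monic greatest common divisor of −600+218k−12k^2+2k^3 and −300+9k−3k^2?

100−3k+k^2

Apply the Euclidean algorithm:
  2k^3−12k^2+218k−600 = (−(2/3)k+2)(−3k^2+9k−300) + (0)
Last nonzero remainder: −3k^2+9k−300. Dividing through by −3 gives the monic gcd k^2−3k+100.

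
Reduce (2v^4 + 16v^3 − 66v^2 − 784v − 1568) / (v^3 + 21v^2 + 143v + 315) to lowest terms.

(2v^3 + 2v^2 − 80v − 224)/(v^2 + 14v + 45)

Repeated division with remainder:
  2v^4 + 16v^3 − 66v^2 − 784v − 1568 = (2v − 26)(v^3 + 21v^2 + 143v + 315) + (194v^2 + 2304v + 6622)
  v^3 + 21v^2 + 143v + 315 = ((1/194)v + 885/18818)(194v^2 + 2304v + 6622) + ((4800/9409)v + 33600/9409)
  194v^2 + 2304v + 6622 = ((912673/2400)v + 4450457/2400)((4800/9409)v + 33600/9409) + (0)
Last nonzero remainder: (4800/9409)v + 33600/9409. Dividing through by 4800/9409 gives the monic gcd v + 7.
Cancel v + 7 from numerator and denominator to get the reduced form.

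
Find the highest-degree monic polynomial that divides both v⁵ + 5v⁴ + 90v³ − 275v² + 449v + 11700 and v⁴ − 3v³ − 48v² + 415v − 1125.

v² − 7v + 25

By polynomial division,
  v⁵ + 5v⁴ + 90v³ − 275v² + 449v + 11700 = (v + 8)(v⁴ − 3v³ − 48v² + 415v − 1125) + (162v³ − 306v² − 1746v + 20700)
  v⁴ − 3v³ − 48v² + 415v − 1125 = ((1/162)v − 5/729)(162v³ − 306v² − 1746v + 20700) + (−(3185/81)v² + (22295/81)v − 79625/81)
  162v³ − 306v² − 1746v + 20700 = (−(13122/3185)v − 67068/3185)(−(3185/81)v² + (22295/81)v − 79625/81) + (0)
Last nonzero remainder: −(3185/81)v² + (22295/81)v − 79625/81. Dividing through by −3185/81 gives the monic gcd v² − 7v + 25.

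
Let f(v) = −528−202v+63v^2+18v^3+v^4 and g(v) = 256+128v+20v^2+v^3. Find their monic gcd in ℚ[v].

Euclidean algorithm in ℚ[v]:
  v^4+18v^3+63v^2−202v−528 = (v−2)(v^3+20v^2+128v+256) + (−25v^2−202v−16)
  v^3+20v^2+128v+256 = (−(1/25)v−298/625)(−25v^2−202v−16) + ((19404/625)v+155232/625)
  −25v^2−202v−16 = (−(15625/19404)v−625/9702)((19404/625)v+155232/625) + (0)
Last nonzero remainder: (19404/625)v+155232/625. Dividing through by 19404/625 gives the monic gcd v+8.

8+v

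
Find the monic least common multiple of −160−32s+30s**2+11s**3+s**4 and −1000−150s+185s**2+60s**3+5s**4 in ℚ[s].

−800−320s+118s**2+85s**3+16s**4+s**5

Apply the Euclidean algorithm:
  s**4+11s**3+30s**2−32s−160 = (1/5)(5s**4+60s**3+185s**2−150s−1000) + (−s**3−7s**2−2s+40)
  5s**4+60s**3+185s**2−150s−1000 = (−5s−25)(−s**3−7s**2−2s+40) + (0)
Last nonzero remainder: −s**3−7s**2−2s+40. Dividing through by −1 gives the monic gcd s**3+7s**2+2s−40.
Then lcm(f, g) = f·g / gcd(f, g); expanding and making the result monic gives the answer.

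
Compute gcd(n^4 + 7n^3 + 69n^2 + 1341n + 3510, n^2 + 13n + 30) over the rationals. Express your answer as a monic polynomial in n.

n^2 + 13n + 30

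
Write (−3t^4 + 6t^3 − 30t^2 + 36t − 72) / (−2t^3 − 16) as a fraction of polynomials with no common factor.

Apply the Euclidean algorithm:
  −3t^4 + 6t^3 − 30t^2 + 36t − 72 = ((3/2)t − 3)(−2t^3 − 16) + (−30t^2 + 60t − 120)
  −2t^3 − 16 = ((1/15)t + 2/15)(−30t^2 + 60t − 120) + (0)
Last nonzero remainder: −30t^2 + 60t − 120. Dividing through by −30 gives the monic gcd t^2 − 2t + 4.
Cancel t^2 − 2t + 4 from numerator and denominator to get the reduced form.

(3t^2 + 18)/(2t + 4)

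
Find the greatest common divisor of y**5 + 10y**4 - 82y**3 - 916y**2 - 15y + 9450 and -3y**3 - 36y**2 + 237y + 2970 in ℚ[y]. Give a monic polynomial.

y**2 + y - 90

By polynomial division,
  y**5 + 10y**4 - 82y**3 - 916y**2 - 15y + 9450 = (-(1/3)y**2 + (2/3)y - 7)(-3y**3 - 36y**2 + 237y + 2970) + (-336y**2 - 336y + 30240)
  -3y**3 - 36y**2 + 237y + 2970 = ((1/112)y + 11/112)(-336y**2 - 336y + 30240) + (0)
Last nonzero remainder: -336y**2 - 336y + 30240. Dividing through by -336 gives the monic gcd y**2 + y - 90.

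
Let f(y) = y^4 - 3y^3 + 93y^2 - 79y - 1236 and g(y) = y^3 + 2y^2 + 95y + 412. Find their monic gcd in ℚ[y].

Apply the Euclidean algorithm:
  y^4 - 3y^3 + 93y^2 - 79y - 1236 = (y - 5)(y^3 + 2y^2 + 95y + 412) + (8y^2 - 16y + 824)
  y^3 + 2y^2 + 95y + 412 = ((1/8)y + 1/2)(8y^2 - 16y + 824) + (0)
Last nonzero remainder: 8y^2 - 16y + 824. Dividing through by 8 gives the monic gcd y^2 - 2y + 103.

y^2 - 2y + 103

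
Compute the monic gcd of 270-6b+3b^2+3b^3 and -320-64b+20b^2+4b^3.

5+b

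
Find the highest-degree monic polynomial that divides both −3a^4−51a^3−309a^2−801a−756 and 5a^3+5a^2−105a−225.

a^2+6a+9

By polynomial division,
  −3a^4−51a^3−309a^2−801a−756 = (−(3/5)a−48/5)(5a^3+5a^2−105a−225) + (−324a^2−1944a−2916)
  5a^3+5a^2−105a−225 = (−(5/324)a+25/324)(−324a^2−1944a−2916) + (0)
Last nonzero remainder: −324a^2−1944a−2916. Dividing through by −324 gives the monic gcd a^2+6a+9.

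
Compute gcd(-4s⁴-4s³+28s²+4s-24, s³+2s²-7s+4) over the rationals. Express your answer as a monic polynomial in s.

By polynomial division,
  -4s⁴-4s³+28s²+4s-24 = (-4s+4)(s³+2s²-7s+4) + (-8s²+48s-40)
  s³+2s²-7s+4 = (-(1/8)s-1)(-8s²+48s-40) + (36s-36)
  -8s²+48s-40 = (-(2/9)s+10/9)(36s-36) + (0)
Last nonzero remainder: 36s-36. Dividing through by 36 gives the monic gcd s-1.

s-1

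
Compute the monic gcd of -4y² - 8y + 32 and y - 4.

1

By polynomial division,
  -4y² - 8y + 32 = (-4y - 24)(y - 4) + (-64)
  y - 4 = (-(1/64)y + 1/16)(-64) + (0)
The last nonzero remainder is the constant -64, so the polynomials are coprime and gcd = 1.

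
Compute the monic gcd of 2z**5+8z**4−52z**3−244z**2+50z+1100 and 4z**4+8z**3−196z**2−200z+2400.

Repeated division with remainder:
  2z**5+8z**4−52z**3−244z**2+50z+1100 = ((1/2)z+1)(4z**4+8z**3−196z**2−200z+2400) + (38z**3+52z**2−950z−1300)
  4z**4+8z**3−196z**2−200z+2400 = ((2/19)z+24/361)(38z**3+52z**2−950z−1300) + (−(35904/361)z**2+897600/361)
  38z**3+52z**2−950z−1300 = (−(6859/17952)z−4693/8976)(−(35904/361)z**2+897600/361) + (0)
Last nonzero remainder: −(35904/361)z**2+897600/361. Dividing through by −35904/361 gives the monic gcd z**2−25.

z**2−25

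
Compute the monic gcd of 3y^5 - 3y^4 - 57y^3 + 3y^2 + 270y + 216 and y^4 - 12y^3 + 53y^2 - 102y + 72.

y^2 - 7y + 12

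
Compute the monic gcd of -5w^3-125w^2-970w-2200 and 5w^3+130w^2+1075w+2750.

Apply the Euclidean algorithm:
  -5w^3-125w^2-970w-2200 = (-1)(5w^3+130w^2+1075w+2750) + (5w^2+105w+550)
  5w^3+130w^2+1075w+2750 = (w+5)(5w^2+105w+550) + (0)
Last nonzero remainder: 5w^2+105w+550. Dividing through by 5 gives the monic gcd w^2+21w+110.

w^2+21w+110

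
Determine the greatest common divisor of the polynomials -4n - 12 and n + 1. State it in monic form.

1

By polynomial division,
  -4n - 12 = (-4)(n + 1) + (-8)
  n + 1 = (-(1/8)n - 1/8)(-8) + (0)
The last nonzero remainder is the constant -8, so the polynomials are coprime and gcd = 1.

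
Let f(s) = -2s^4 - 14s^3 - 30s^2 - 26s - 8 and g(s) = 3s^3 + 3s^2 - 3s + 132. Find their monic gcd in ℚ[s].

Apply the Euclidean algorithm:
  -2s^4 - 14s^3 - 30s^2 - 26s - 8 = (-(2/3)s - 4)(3s^3 + 3s^2 - 3s + 132) + (-20s^2 + 50s + 520)
  3s^3 + 3s^2 - 3s + 132 = (-(3/20)s - 21/40)(-20s^2 + 50s + 520) + ((405/4)s + 405)
  -20s^2 + 50s + 520 = (-(16/81)s + 104/81)((405/4)s + 405) + (0)
Last nonzero remainder: (405/4)s + 405. Dividing through by 405/4 gives the monic gcd s + 4.

s + 4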